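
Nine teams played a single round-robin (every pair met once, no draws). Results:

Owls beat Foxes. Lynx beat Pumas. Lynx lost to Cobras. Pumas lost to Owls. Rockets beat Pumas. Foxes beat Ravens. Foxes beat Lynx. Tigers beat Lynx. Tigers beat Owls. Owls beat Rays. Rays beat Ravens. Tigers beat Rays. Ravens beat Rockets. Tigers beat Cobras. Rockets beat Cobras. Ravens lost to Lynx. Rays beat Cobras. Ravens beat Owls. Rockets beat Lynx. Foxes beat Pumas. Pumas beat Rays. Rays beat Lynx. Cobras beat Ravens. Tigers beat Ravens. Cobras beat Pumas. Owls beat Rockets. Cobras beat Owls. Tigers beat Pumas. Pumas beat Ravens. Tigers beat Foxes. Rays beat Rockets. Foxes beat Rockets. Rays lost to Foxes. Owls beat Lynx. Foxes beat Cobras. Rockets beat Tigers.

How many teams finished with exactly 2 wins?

3

Win totals: Owls 5, Tigers 7, Rays 4, Lynx 2, Ravens 2, Rockets 4, Cobras 4, Foxes 6, Pumas 2.
Exactly 2: Lynx, Ravens, Pumas — 3 teams.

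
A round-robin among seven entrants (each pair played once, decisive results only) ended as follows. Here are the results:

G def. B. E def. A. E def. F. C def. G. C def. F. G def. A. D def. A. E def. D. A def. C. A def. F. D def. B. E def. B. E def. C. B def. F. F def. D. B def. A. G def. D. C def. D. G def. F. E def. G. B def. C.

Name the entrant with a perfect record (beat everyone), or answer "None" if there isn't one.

E

E has 6 wins out of 6 opponents — a perfect record.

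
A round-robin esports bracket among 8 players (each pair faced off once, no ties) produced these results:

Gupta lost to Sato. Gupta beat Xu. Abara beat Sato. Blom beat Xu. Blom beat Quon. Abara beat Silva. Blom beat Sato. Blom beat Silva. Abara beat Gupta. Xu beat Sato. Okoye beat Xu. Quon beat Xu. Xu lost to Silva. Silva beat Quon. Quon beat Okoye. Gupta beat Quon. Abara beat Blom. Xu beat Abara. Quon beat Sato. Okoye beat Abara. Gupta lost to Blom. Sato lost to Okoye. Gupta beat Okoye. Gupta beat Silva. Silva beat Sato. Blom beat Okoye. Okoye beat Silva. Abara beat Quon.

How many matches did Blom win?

6

Blom's results: beat Quon, Okoye, Gupta, Sato, Xu, Silva; lost to Abara.
That is 6 wins.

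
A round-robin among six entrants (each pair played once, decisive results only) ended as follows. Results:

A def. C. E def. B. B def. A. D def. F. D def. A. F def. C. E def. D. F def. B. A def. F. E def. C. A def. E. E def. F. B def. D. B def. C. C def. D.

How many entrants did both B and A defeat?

B beat: A, C, D.
A beat: C, E, F.
Both beat: C — 1.

1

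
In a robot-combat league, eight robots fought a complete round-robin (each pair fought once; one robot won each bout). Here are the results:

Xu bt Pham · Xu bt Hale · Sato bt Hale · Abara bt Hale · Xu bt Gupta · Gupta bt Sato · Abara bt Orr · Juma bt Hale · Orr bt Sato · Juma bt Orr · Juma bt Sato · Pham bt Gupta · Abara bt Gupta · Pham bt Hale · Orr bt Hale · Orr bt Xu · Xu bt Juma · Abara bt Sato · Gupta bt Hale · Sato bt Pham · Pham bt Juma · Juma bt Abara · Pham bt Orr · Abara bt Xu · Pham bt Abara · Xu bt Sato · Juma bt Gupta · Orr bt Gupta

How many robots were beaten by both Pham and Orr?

2

Pham beat: Gupta, Juma, Orr, Abara, Hale.
Orr beat: Gupta, Sato, Xu, Hale.
Both beat: Gupta, Hale — 2.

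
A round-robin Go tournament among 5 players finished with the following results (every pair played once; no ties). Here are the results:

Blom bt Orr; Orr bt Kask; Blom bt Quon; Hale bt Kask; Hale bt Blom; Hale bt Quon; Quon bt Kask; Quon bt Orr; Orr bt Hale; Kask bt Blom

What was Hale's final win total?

Hale's results: beat Blom, Kask, Quon; lost to Orr.
That is 3 wins.

3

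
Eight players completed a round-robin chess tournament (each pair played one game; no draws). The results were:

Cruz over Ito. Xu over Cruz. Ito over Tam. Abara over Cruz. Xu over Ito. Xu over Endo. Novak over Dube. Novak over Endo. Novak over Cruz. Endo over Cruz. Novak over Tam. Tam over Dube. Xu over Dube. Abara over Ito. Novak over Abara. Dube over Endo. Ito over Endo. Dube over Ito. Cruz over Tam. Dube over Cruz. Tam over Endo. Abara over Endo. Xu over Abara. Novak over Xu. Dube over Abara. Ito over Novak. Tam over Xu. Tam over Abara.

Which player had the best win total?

Win totals: Endo 1, Ito 3, Dube 4, Xu 5, Abara 3, Cruz 2, Tam 4, Novak 6.
Novak leads with 6 wins (next highest: 5).

Novak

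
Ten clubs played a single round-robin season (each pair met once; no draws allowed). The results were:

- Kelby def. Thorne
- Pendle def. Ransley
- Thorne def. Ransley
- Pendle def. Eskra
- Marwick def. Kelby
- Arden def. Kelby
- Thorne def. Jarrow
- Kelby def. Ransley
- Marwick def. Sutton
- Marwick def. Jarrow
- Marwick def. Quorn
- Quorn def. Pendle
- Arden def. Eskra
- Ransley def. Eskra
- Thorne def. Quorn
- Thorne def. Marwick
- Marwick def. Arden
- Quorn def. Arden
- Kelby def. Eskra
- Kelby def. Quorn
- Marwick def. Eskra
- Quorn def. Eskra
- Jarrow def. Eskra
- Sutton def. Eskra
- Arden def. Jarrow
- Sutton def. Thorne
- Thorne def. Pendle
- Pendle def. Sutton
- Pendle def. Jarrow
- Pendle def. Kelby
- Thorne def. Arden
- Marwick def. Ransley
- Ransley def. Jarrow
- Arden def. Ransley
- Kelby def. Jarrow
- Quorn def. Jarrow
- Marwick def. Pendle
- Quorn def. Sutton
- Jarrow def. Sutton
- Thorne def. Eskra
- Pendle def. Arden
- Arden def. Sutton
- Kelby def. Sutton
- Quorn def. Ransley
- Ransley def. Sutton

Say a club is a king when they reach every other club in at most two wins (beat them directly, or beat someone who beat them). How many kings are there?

3

Pendle cannot reach Marwick in two steps.
Kelby reaches everyone (king).
Quorn cannot reach Marwick in two steps.
Eskra cannot reach Pendle, Kelby, Quorn, Ransley, Thorne, Arden, Sutton, Jarrow, Marwick in two steps.
Ransley cannot reach Pendle, Kelby, Quorn, Arden, Marwick in two steps.
Thorne reaches everyone (king).
Arden cannot reach Pendle, Marwick in two steps.
Sutton cannot reach Kelby in two steps.
Jarrow cannot reach Pendle, Kelby, Quorn, Ransley, Arden, Marwick in two steps.
Marwick reaches everyone (king).
Kings: Kelby, Thorne, Marwick — 3.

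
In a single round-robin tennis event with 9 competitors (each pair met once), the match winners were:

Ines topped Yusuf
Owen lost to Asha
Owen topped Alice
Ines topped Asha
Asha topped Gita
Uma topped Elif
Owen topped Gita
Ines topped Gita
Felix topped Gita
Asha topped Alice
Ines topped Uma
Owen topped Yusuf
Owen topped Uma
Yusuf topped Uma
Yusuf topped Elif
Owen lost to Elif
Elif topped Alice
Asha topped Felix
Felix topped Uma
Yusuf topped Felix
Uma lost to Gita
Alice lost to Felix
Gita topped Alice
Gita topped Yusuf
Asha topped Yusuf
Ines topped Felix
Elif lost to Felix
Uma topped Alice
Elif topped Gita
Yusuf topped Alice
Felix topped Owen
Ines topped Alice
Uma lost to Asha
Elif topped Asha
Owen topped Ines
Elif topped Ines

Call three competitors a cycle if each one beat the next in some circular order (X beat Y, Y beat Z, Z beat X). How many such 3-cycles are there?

14

Win totals: Owen 5, Uma 2, Gita 3, Felix 5, Elif 5, Asha 6, Ines 6, Alice 0, Yusuf 4.
A competitor with w wins dominates both others in C(w,2) triples; summing gives 10 + 1 + 3 + 10 + 10 + 15 + 15 + 0 + 6 = 70 transitive triples.
Total triples C(9,3) = 84, so cyclic triples = 84 − 70 = 14.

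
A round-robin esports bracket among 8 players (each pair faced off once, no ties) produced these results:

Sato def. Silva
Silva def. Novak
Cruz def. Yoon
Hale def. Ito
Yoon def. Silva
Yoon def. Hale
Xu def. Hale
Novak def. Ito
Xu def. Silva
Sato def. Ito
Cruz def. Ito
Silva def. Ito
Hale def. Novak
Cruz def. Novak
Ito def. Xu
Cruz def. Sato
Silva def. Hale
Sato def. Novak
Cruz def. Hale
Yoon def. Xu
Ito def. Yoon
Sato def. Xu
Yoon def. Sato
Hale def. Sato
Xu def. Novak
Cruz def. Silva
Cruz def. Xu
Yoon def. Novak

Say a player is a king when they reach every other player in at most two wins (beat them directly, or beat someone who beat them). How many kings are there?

Cruz reaches everyone (king).
Ito cannot reach Cruz in two steps.
Silva cannot reach Cruz in two steps.
Novak cannot reach Cruz, Silva, Hale, Sato in two steps.
Xu cannot reach Cruz, Yoon in two steps.
Yoon cannot reach Cruz in two steps.
Hale cannot reach Cruz in two steps.
Sato cannot reach Cruz in two steps.
Kings: Cruz — 1.

1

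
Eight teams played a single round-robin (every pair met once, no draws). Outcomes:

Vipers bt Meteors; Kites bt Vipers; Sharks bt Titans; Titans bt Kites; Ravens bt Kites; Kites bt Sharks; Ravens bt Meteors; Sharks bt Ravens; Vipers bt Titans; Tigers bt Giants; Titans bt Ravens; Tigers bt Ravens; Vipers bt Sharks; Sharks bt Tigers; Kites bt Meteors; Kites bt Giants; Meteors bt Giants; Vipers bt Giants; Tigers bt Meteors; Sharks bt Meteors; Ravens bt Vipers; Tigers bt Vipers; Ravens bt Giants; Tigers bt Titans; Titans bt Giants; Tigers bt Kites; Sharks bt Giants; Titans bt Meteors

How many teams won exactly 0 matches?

1

Win totals: Meteors 1, Vipers 4, Titans 4, Ravens 4, Kites 4, Tigers 6, Giants 0, Sharks 5.
Exactly 0: Giants — 1 team.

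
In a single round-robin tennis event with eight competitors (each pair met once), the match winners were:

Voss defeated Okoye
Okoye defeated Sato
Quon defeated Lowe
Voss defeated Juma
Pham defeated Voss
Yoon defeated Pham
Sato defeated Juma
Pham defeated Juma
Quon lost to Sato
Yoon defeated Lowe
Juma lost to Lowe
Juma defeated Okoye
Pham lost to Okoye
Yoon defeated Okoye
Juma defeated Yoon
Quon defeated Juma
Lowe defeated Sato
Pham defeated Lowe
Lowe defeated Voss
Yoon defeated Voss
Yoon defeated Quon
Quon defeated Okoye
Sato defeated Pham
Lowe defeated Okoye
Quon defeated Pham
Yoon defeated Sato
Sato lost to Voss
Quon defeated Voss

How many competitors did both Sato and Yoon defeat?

2

Sato beat: Juma, Quon, Pham.
Yoon beat: Sato, Okoye, Lowe, Voss, Quon, Pham.
Both beat: Quon, Pham — 2.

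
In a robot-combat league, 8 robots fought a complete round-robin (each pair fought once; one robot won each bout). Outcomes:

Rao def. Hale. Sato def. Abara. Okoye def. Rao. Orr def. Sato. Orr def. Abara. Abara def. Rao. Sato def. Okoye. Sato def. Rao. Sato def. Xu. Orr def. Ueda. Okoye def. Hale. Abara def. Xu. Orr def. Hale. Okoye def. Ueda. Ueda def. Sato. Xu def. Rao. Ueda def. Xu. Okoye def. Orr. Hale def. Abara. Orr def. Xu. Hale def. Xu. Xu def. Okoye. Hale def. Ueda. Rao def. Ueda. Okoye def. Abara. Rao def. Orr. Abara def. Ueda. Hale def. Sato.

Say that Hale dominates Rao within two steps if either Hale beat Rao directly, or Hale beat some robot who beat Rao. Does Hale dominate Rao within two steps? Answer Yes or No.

Hale did not beat Rao directly.
Hale beat Sato, Abara, Xu, Ueda. Of those, Sato beat Rao.

Yes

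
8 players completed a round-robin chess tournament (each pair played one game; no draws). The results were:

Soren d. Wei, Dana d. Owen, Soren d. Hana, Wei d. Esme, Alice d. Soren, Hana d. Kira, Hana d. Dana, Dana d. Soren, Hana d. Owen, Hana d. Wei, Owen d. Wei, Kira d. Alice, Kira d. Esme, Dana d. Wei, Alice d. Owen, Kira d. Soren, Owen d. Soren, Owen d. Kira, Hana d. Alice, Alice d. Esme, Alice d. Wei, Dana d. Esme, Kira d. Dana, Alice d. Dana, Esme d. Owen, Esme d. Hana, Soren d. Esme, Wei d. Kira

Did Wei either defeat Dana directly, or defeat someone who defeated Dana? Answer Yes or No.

Wei did not beat Dana directly.
Wei beat Kira, Esme. Of those, Kira beat Dana.

Yes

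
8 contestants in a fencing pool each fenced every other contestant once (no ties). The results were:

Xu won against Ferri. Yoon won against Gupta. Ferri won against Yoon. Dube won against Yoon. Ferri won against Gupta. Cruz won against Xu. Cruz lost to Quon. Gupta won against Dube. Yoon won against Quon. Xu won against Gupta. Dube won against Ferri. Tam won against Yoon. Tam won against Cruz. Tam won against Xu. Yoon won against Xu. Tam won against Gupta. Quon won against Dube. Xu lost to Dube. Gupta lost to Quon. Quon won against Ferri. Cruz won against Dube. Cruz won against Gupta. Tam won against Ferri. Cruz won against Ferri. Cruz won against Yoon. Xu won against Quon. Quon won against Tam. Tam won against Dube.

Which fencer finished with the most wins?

Tam

Win totals: Yoon 3, Tam 6, Quon 5, Gupta 1, Cruz 5, Xu 3, Ferri 2, Dube 3.
Tam leads with 6 wins (next highest: 5).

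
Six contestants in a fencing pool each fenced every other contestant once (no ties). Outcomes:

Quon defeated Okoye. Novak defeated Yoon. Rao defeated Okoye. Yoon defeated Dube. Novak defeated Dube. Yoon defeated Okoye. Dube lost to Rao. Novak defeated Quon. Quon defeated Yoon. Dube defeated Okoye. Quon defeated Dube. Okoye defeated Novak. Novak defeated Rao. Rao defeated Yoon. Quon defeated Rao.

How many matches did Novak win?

Novak's results: beat Quon, Rao, Yoon, Dube; lost to Okoye.
That is 4 wins.

4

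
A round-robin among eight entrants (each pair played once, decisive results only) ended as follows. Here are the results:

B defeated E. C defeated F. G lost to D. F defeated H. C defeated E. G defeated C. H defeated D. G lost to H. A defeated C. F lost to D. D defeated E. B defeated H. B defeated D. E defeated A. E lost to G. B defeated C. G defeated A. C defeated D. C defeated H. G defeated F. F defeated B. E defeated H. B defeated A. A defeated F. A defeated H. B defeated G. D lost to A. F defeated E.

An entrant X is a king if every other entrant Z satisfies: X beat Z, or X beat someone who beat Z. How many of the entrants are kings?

6

A reaches everyone (king).
B reaches everyone (king).
C reaches everyone (king).
D reaches everyone (king).
E cannot reach B in two steps.
F reaches everyone (king).
G reaches everyone (king).
H cannot reach B in two steps.
Kings: A, B, C, D, F, G — 6.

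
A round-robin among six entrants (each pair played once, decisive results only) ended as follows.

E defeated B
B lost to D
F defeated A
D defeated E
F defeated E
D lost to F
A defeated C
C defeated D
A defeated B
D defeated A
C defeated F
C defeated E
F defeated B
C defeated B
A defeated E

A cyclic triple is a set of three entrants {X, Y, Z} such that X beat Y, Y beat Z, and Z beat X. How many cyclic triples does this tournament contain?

2

Win totals: A 3, B 0, C 4, D 3, E 1, F 4.
An entrant with w wins dominates both others in C(w,2) triples; summing gives 3 + 0 + 6 + 3 + 0 + 6 = 18 transitive triples.
Total triples C(6,3) = 20, so cyclic triples = 20 − 18 = 2.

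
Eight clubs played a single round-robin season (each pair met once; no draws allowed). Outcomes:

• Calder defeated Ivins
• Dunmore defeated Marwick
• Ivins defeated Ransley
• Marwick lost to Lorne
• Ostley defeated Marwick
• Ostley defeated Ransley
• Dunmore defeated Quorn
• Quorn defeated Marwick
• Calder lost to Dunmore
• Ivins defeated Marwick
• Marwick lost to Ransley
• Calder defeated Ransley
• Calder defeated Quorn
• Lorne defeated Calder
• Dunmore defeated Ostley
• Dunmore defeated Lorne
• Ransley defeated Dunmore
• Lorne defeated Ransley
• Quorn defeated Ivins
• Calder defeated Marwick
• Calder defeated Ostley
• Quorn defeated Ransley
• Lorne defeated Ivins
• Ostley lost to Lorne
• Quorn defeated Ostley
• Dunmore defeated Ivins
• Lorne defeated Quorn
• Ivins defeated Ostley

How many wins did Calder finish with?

Calder's results: beat Ostley, Quorn, Ivins, Marwick, Ransley; lost to Lorne, Dunmore.
That is 5 wins.

5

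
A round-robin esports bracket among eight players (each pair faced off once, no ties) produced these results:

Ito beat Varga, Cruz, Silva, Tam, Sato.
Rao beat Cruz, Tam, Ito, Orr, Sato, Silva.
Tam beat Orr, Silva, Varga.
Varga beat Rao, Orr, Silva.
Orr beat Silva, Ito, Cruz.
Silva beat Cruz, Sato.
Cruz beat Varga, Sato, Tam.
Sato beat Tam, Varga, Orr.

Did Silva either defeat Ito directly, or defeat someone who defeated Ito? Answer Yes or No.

Silva did not beat Ito directly.
Silva beat Sato, Cruz, but each of them lost to Ito. No two-step path.

No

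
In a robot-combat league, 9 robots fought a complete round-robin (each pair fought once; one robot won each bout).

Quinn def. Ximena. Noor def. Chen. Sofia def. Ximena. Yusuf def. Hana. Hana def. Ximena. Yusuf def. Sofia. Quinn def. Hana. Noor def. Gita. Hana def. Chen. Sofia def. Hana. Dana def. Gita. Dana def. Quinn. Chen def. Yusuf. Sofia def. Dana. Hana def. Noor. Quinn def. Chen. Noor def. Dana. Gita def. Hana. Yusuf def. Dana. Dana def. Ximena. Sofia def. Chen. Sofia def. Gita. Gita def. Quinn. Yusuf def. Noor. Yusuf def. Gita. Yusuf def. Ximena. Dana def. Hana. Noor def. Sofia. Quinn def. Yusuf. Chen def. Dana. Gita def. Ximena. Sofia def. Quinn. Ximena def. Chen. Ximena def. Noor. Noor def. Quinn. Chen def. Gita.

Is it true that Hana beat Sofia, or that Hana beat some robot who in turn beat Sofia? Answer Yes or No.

Hana did not beat Sofia directly.
Hana beat Chen, Ximena, Noor. Of those, Noor beat Sofia.

Yes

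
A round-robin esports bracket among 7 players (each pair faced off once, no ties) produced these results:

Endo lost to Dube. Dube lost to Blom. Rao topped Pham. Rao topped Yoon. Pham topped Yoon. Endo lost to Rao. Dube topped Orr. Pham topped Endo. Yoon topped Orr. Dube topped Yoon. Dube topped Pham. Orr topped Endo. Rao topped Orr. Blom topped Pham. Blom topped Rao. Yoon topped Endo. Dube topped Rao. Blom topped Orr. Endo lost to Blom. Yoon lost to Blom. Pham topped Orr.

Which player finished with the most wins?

Blom

Win totals: Rao 4, Dube 5, Yoon 2, Orr 1, Blom 6, Pham 3, Endo 0.
Blom leads with 6 wins (next highest: 5).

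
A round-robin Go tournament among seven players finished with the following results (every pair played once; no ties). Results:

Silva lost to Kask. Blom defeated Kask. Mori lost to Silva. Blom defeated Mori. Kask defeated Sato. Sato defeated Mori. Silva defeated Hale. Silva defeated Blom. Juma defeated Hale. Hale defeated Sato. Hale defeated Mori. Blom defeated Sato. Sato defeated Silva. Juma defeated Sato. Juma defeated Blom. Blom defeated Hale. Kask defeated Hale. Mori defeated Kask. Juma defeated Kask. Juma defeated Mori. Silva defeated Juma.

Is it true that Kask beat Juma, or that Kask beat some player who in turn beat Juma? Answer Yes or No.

Kask did not beat Juma directly.
Kask beat Sato, Hale, Silva. Of those, Silva beat Juma.

Yes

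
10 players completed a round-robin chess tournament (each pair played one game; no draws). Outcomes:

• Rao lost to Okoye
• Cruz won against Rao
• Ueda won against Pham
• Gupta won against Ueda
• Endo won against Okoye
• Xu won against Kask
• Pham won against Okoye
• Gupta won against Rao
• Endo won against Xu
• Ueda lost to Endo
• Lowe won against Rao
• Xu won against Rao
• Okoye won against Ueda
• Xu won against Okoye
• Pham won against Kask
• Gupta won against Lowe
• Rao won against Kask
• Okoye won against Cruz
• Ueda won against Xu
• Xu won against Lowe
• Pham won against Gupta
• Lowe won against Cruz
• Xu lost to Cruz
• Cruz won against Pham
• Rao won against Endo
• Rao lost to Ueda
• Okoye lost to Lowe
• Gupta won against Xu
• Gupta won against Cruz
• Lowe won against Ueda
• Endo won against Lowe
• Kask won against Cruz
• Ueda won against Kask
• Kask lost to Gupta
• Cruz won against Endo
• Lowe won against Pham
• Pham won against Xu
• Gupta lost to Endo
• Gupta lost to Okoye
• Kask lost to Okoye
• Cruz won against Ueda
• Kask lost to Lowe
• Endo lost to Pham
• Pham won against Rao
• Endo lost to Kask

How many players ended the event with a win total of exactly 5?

Win totals: Xu 4, Pham 6, Gupta 6, Lowe 6, Endo 5, Kask 2, Rao 2, Okoye 5, Cruz 5, Ueda 4.
Exactly 5: Endo, Okoye, Cruz — 3 players.

3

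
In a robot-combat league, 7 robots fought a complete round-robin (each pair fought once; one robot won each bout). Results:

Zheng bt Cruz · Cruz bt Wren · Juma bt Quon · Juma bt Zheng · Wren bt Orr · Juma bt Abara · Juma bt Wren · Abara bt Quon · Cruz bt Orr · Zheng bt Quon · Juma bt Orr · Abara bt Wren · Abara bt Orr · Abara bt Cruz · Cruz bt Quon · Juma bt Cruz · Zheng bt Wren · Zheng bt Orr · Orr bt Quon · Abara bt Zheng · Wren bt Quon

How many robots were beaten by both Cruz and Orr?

Cruz beat: Orr, Quon, Wren.
Orr beat: Quon.
Both beat: Quon — 1.

1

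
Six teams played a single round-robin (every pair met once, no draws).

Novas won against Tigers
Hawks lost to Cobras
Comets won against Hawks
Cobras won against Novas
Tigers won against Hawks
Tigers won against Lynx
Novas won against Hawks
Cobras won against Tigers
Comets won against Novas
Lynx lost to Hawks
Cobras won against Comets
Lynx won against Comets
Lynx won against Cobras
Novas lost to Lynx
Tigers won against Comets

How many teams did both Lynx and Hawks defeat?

0

Lynx beat: Comets, Novas, Cobras.
Hawks beat: Lynx.
No one was beaten by both.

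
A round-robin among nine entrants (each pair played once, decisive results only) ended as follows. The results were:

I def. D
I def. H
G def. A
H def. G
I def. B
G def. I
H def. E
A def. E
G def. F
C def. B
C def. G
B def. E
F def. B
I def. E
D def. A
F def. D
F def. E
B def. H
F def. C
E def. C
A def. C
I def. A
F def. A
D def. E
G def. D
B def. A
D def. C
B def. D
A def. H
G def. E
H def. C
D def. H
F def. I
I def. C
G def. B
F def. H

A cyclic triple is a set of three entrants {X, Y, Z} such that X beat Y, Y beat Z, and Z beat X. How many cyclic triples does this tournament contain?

Win totals: A 3, B 4, C 2, D 4, E 1, F 7, G 6, H 3, I 6.
An entrant with w wins dominates both others in C(w,2) triples; summing gives 3 + 6 + 1 + 6 + 0 + 21 + 15 + 3 + 15 = 70 transitive triples.
Total triples C(9,3) = 84, so cyclic triples = 84 − 70 = 14.

14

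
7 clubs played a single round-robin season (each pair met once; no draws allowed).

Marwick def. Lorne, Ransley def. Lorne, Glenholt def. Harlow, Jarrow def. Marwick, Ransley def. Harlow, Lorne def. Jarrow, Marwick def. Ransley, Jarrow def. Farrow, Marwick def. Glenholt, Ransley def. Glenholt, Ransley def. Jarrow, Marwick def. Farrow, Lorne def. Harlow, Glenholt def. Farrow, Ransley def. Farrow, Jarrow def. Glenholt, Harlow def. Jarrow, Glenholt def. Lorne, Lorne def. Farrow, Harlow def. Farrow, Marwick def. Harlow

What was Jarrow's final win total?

3

Jarrow's results: beat Farrow, Marwick, Glenholt; lost to Lorne, Ransley, Harlow.
That is 3 wins.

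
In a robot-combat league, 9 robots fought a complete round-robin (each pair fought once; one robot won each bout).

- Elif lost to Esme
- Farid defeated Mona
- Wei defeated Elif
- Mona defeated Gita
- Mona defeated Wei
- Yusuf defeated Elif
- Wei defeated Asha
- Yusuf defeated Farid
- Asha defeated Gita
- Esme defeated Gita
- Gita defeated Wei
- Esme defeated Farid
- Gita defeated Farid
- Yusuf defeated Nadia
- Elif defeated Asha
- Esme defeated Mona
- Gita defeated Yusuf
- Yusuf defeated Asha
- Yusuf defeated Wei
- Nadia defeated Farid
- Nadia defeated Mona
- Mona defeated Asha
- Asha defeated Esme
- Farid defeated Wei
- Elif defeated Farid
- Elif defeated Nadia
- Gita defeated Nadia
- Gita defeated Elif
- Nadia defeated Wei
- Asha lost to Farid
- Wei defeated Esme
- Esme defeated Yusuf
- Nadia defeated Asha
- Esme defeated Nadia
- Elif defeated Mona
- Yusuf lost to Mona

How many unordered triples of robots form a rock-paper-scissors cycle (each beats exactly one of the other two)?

24

Win totals: Nadia 4, Farid 3, Wei 3, Esme 6, Elif 4, Mona 4, Gita 5, Asha 2, Yusuf 5.
A robot with w wins dominates both others in C(w,2) triples; summing gives 6 + 3 + 3 + 15 + 6 + 6 + 10 + 1 + 10 = 60 transitive triples.
Total triples C(9,3) = 84, so cyclic triples = 84 − 60 = 24.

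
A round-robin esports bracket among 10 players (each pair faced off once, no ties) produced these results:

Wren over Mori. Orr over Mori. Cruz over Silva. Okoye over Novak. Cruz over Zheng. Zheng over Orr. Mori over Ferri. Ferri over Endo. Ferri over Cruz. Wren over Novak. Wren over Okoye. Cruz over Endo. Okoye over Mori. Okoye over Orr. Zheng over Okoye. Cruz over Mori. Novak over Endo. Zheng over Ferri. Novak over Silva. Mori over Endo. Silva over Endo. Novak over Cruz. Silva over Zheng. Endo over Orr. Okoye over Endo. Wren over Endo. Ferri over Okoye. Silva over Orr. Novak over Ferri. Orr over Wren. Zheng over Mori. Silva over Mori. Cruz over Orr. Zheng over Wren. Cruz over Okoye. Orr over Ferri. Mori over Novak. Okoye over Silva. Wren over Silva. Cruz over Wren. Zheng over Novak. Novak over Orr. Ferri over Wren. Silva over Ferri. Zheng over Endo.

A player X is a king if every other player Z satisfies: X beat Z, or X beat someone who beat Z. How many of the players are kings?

Silva reaches everyone (king).
Ferri reaches everyone (king).
Wren reaches everyone (king).
Novak reaches everyone (king).
Zheng reaches everyone (king).
Orr cannot reach Zheng in two steps.
Endo cannot reach Silva, Novak, Zheng, Cruz, Okoye in two steps.
Cruz reaches everyone (king).
Mori cannot reach Zheng in two steps.
Okoye reaches everyone (king).
Kings: Silva, Ferri, Wren, Novak, Zheng, Cruz, Okoye — 7.

7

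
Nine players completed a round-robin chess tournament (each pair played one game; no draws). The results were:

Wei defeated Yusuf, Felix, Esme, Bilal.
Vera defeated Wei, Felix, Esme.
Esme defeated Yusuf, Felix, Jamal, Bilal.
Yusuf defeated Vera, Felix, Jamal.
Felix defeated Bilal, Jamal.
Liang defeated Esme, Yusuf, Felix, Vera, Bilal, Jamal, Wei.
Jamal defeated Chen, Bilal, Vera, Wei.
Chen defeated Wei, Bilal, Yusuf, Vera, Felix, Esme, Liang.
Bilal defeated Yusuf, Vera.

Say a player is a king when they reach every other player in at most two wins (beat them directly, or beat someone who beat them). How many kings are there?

Yusuf cannot reach Liang in two steps.
Bilal cannot reach Liang, Chen in two steps.
Wei cannot reach Liang, Chen in two steps.
Liang reaches everyone (king).
Felix cannot reach Liang, Esme in two steps.
Vera cannot reach Liang, Chen in two steps.
Esme cannot reach Liang in two steps.
Chen reaches everyone (king).
Jamal reaches everyone (king).
Kings: Liang, Chen, Jamal — 3.

3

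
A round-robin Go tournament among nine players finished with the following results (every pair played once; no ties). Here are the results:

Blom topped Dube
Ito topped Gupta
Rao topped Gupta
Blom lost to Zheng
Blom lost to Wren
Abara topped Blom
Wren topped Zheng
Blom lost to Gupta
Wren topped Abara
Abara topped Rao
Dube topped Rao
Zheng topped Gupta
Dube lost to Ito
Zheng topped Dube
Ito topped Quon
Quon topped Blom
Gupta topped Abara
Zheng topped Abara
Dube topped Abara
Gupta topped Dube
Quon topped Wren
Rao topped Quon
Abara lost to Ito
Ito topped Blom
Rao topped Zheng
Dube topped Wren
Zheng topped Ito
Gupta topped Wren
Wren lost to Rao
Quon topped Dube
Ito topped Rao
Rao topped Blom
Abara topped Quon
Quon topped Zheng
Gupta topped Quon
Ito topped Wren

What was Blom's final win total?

1

Blom's results: beat Dube; lost to Rao, Zheng, Quon, Ito, Wren, Abara, Gupta.
That is 1 win.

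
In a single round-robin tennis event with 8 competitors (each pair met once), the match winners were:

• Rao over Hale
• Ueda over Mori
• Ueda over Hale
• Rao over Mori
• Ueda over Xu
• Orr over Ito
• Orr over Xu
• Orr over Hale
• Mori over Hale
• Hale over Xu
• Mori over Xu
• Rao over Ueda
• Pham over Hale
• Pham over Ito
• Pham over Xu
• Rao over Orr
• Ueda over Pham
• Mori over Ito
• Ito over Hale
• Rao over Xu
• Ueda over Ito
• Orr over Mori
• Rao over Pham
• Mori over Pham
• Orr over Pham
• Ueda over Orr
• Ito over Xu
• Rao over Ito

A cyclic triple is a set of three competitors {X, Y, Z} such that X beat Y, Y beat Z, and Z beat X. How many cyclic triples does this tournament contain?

Win totals: Xu 0, Orr 5, Ito 2, Pham 3, Rao 7, Hale 1, Ueda 6, Mori 4.
A competitor with w wins dominates both others in C(w,2) triples; summing gives 0 + 10 + 1 + 3 + 21 + 0 + 15 + 6 = 56 transitive triples.
Total triples C(8,3) = 56, so cyclic triples = 56 − 56 = 0.

0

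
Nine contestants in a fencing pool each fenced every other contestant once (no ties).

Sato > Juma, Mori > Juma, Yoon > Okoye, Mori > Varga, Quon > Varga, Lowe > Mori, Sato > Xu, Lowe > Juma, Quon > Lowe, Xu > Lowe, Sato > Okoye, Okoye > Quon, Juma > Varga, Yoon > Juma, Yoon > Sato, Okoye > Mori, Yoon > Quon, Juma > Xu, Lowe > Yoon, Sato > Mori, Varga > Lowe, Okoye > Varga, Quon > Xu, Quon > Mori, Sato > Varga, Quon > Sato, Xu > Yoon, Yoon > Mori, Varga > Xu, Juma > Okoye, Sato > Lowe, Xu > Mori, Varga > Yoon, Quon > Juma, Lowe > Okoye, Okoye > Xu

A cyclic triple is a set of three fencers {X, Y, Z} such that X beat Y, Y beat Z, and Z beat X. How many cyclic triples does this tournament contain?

22

Win totals: Varga 3, Quon 6, Juma 3, Xu 3, Mori 2, Sato 6, Lowe 4, Okoye 4, Yoon 5.
A fencer with w wins dominates both others in C(w,2) triples; summing gives 3 + 15 + 3 + 3 + 1 + 15 + 6 + 6 + 10 = 62 transitive triples.
Total triples C(9,3) = 84, so cyclic triples = 84 − 62 = 22.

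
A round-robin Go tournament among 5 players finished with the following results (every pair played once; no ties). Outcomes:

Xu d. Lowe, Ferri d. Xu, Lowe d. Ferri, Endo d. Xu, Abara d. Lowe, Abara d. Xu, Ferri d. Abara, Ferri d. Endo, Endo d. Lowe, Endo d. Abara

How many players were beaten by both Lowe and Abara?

Lowe beat: Ferri.
Abara beat: Lowe, Xu.
No one was beaten by both.

0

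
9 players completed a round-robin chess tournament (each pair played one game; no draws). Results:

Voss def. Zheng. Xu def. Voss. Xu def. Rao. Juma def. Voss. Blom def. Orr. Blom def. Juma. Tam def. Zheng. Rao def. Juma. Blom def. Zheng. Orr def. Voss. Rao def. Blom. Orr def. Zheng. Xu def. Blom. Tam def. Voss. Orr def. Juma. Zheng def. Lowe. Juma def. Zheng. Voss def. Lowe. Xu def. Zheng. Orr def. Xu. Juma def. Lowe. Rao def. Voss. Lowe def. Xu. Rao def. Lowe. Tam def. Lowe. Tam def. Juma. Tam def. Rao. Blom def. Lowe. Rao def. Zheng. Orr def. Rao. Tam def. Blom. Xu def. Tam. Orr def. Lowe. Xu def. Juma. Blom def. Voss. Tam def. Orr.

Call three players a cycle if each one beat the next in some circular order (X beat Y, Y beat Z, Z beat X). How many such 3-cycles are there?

9

Win totals: Lowe 1, Blom 5, Voss 2, Orr 6, Zheng 1, Juma 3, Tam 7, Xu 6, Rao 5.
A player with w wins dominates both others in C(w,2) triples; summing gives 0 + 10 + 1 + 15 + 0 + 3 + 21 + 15 + 10 = 75 transitive triples.
Total triples C(9,3) = 84, so cyclic triples = 84 − 75 = 9.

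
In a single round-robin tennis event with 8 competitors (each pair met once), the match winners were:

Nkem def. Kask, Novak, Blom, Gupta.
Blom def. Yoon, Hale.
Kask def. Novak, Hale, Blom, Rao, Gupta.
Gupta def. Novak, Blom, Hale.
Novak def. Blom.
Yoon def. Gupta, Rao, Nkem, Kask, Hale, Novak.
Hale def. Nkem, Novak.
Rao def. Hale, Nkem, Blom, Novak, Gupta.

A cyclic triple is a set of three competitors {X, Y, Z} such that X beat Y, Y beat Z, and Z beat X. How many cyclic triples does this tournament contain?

Win totals: Yoon 6, Nkem 4, Rao 5, Kask 5, Novak 1, Hale 2, Gupta 3, Blom 2.
A competitor with w wins dominates both others in C(w,2) triples; summing gives 15 + 6 + 10 + 10 + 0 + 1 + 3 + 1 = 46 transitive triples.
Total triples C(8,3) = 56, so cyclic triples = 56 − 46 = 10.

10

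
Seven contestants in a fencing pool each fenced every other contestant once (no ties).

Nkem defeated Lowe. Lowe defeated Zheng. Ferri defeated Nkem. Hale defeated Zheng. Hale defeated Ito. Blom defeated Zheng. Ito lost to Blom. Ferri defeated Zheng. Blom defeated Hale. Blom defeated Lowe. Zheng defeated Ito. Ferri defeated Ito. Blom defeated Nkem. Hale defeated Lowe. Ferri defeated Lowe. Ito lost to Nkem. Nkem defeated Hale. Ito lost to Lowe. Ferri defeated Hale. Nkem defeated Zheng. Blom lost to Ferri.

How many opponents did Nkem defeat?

4

Nkem's results: beat Lowe, Hale, Zheng, Ito; lost to Blom, Ferri.
That is 4 wins.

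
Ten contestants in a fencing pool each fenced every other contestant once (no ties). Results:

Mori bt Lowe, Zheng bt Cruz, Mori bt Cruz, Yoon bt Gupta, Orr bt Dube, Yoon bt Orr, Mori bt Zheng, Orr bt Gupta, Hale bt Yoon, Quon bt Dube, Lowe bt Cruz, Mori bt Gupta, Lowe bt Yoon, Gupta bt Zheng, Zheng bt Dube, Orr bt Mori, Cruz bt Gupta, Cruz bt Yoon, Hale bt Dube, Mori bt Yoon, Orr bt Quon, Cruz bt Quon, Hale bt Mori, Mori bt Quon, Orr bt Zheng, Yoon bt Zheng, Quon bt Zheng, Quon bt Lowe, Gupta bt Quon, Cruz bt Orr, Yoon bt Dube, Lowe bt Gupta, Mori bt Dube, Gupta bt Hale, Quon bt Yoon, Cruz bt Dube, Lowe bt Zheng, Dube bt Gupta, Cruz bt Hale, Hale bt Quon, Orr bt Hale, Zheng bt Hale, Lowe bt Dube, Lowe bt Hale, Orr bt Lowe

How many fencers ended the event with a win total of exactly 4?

Win totals: Mori 7, Hale 4, Gupta 3, Orr 7, Zheng 3, Yoon 4, Quon 4, Cruz 6, Dube 1, Lowe 6.
Exactly 4: Hale, Yoon, Quon — 3 fencers.

3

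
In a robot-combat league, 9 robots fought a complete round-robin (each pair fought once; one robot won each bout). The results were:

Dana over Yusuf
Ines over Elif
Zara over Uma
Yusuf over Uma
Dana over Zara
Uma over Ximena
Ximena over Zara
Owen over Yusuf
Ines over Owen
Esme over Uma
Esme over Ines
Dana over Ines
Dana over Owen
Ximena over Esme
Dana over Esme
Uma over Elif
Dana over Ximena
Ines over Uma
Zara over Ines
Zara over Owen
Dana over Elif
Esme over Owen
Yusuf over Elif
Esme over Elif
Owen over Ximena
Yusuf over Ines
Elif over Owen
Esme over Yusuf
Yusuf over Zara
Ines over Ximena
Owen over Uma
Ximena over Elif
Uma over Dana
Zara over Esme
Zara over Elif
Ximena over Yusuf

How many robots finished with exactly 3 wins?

Win totals: Elif 1, Zara 5, Esme 5, Ximena 4, Ines 4, Uma 3, Owen 3, Dana 7, Yusuf 4.
Exactly 3: Uma, Owen — 2 robots.

2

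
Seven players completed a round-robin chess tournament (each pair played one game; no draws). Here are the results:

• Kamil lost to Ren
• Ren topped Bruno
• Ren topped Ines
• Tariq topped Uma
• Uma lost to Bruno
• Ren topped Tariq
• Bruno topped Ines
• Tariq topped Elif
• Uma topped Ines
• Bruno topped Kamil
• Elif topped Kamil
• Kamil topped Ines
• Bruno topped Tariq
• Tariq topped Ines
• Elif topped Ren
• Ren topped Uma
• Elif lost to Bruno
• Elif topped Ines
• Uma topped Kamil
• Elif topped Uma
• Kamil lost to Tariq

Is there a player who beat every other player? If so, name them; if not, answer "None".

Highest win total is Ren with 5 (out of 6 possible).
Ren lost to Elif, so no player went undefeated.

None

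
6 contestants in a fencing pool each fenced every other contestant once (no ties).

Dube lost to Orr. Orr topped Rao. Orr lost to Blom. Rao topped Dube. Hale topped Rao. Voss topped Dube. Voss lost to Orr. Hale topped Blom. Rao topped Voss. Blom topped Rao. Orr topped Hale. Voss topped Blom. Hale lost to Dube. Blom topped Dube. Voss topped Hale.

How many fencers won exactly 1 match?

Win totals: Dube 1, Voss 3, Orr 4, Hale 2, Rao 2, Blom 3.
Exactly 1: Dube — 1 fencer.

1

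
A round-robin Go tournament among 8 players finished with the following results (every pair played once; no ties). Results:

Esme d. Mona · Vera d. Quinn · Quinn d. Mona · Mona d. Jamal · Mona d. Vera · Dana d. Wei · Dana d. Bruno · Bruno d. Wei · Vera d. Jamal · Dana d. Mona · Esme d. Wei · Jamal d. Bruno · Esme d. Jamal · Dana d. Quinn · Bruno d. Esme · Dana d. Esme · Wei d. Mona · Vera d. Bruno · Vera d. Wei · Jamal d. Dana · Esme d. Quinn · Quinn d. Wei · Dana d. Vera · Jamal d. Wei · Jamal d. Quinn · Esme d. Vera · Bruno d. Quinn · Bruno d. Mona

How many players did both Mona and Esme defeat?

Mona beat: Vera, Jamal.
Esme beat: Quinn, Vera, Jamal, Wei, Mona.
Both beat: Vera, Jamal — 2.

2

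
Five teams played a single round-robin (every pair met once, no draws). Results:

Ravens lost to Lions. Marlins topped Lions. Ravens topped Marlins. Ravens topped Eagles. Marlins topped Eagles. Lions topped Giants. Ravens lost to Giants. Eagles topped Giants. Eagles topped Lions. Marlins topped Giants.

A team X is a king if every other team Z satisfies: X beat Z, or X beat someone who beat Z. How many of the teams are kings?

Giants cannot reach Lions in two steps.
Ravens reaches everyone (king).
Eagles cannot reach Marlins in two steps.
Marlins reaches everyone (king).
Lions reaches everyone (king).
Kings: Ravens, Marlins, Lions — 3.

3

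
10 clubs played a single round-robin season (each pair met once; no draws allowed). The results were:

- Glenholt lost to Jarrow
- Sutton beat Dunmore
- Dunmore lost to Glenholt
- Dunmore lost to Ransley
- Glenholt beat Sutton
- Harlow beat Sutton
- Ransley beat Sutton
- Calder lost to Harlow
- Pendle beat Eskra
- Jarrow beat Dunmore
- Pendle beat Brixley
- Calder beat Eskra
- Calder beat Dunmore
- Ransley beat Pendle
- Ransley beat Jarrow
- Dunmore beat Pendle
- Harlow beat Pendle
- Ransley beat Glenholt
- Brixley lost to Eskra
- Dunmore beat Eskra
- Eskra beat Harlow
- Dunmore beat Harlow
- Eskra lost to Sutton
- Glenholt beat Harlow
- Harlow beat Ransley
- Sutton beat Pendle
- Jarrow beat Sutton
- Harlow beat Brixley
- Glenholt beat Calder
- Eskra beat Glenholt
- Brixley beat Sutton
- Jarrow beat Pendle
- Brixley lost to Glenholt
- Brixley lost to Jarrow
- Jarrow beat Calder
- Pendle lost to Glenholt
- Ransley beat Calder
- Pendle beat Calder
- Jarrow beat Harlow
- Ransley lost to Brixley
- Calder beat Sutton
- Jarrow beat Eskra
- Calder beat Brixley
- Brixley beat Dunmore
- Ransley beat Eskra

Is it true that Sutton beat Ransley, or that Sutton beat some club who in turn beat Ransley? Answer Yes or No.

Sutton did not beat Ransley directly.
Sutton beat Pendle, Dunmore, Eskra, but each of them lost to Ransley. No two-step path.

No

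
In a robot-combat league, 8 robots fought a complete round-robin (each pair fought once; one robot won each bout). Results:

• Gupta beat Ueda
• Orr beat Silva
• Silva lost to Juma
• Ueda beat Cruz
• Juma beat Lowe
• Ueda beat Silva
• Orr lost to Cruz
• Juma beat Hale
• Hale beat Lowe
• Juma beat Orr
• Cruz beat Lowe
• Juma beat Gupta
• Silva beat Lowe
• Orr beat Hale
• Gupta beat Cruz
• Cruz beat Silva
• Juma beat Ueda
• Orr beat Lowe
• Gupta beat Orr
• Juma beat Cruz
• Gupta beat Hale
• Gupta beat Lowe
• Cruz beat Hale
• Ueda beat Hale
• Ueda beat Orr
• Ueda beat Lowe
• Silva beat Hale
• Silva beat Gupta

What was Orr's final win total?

Orr's results: beat Hale, Lowe, Silva; lost to Cruz, Ueda, Juma, Gupta.
That is 3 wins.

3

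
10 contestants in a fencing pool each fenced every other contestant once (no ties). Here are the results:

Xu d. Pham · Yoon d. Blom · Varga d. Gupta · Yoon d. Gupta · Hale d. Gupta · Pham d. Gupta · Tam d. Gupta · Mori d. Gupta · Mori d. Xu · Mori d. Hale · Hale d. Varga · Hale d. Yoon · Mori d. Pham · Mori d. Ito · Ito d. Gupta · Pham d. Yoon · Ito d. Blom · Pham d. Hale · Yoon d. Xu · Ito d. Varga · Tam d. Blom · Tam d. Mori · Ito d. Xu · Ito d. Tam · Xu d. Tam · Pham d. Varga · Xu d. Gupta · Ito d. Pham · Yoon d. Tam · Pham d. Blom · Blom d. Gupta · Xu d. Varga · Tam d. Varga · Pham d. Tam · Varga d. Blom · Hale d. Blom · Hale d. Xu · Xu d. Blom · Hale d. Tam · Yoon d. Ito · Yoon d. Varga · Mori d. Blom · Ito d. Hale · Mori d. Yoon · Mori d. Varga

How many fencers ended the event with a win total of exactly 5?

1

Win totals: Tam 4, Yoon 6, Varga 2, Gupta 0, Xu 5, Ito 7, Pham 6, Mori 8, Hale 6, Blom 1.
Exactly 5: Xu — 1 fencer.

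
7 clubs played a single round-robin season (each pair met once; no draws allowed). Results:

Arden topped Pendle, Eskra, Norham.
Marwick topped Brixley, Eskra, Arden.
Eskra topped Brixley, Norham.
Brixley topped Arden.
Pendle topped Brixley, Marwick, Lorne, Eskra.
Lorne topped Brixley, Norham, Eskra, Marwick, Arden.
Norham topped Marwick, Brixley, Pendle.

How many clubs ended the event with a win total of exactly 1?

Win totals: Arden 3, Eskra 2, Brixley 1, Marwick 3, Lorne 5, Norham 3, Pendle 4.
Exactly 1: Brixley — 1 club.

1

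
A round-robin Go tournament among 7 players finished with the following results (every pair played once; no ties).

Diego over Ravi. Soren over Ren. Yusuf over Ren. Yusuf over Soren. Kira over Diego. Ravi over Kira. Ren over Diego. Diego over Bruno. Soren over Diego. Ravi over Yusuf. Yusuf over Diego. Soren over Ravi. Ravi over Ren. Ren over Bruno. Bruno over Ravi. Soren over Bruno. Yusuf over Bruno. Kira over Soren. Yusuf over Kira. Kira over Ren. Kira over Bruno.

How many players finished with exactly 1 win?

Win totals: Soren 4, Bruno 1, Kira 4, Ren 2, Diego 2, Ravi 3, Yusuf 5.
Exactly 1: Bruno — 1 player.

1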